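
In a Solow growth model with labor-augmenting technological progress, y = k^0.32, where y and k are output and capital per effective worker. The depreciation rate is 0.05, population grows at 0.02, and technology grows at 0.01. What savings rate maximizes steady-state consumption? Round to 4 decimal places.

s_gold = 0.3200

The effective depreciation rate is n + g + δ = 0.02 + 0.01 + 0.05 = 0.08.
At the golden rule MPK = n+g+δ, and in any Cobb-Douglas steady state s = (n+g+δ)·k/y = MPK·k/y = capital's share 0.32.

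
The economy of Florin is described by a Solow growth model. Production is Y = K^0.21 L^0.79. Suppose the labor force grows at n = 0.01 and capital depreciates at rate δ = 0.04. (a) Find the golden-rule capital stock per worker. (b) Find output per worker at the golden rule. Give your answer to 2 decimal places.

(a) k_gold ≈ 6.15; (b) y_gold ≈ 1.46

Break-even investment rate: n + δ = 0.01 + 0.04 = 0.05.
At the golden rule the marginal product of capital equals n+δ: 0.21·k^(0.21−1) = 0.05. Solving, k_gold = (0.21/0.05)^(1/0.79) ≈ 6.1507.
y_gold = 6.1507^0.21 ≈ 1.4644.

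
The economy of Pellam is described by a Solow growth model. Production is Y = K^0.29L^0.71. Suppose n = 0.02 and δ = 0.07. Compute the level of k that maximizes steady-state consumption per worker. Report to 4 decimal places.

Capital per worker breaks even when investment replaces (n + δ)·k; here n + δ = 0.09.
Maximizing c = f(k) − (n+δ)·k gives f'(k) = n+δ, i.e. 0.29·k^(0.29−1) = 0.09, so k_gold = (0.29/0.09)^(1/0.71) ≈ 5.1965.

k_gold ≈ 5.1965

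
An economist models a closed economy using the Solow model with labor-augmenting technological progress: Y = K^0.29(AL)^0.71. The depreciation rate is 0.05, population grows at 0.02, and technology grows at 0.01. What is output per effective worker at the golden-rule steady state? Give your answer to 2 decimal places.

y_gold ≈ 1.69

Capital per effective worker breaks even when investment replaces (n + g + δ)·k; here n + g + δ = 0.08.
Maximizing c = f(k) − (n+g+δ)·k gives f'(k) = n+g+δ, i.e. 0.29·k^(0.29−1) = 0.08, so k_gold = (0.29/0.08)^(1/0.71) ≈ 6.1342.
Output: y_gold = k_gold^0.29 = 6.1342^0.29 ≈ 1.6922.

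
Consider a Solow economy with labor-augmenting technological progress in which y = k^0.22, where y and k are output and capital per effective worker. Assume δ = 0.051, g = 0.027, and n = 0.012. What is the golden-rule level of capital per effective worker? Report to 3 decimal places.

n + g + δ = 0.012 + 0.027 + 0.051 = 0.09.
Setting f'(k) = n+g+δ gives 0.22·k^(0.22−1) = 0.09, hence k_gold = (0.22/0.09)^(1/0.78) ≈ 3.1453.

k_gold ≈ 3.145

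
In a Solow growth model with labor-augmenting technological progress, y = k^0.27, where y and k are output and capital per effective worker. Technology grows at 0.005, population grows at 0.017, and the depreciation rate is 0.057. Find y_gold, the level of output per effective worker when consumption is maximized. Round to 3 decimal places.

n + g + δ = 0.017 + 0.005 + 0.057 = 0.079.
Maximizing c = f(k) − (n+g+δ)·k gives f'(k) = n+g+δ, i.e. 0.27·k^(0.27−1) = 0.079, so k_gold = (0.27/0.079)^(1/0.73) ≈ 5.3845.
Output: y_gold = k_gold^0.27 = 5.3845^0.27 ≈ 1.5755.

y_gold ≈ 1.575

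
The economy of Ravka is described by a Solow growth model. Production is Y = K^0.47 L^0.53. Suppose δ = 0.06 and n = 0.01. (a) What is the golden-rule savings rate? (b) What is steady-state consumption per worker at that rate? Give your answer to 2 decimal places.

(a) s_gold = 0.47; (b) c_gold ≈ 2.87

n + δ = 0.01 + 0.06 = 0.07.
For Cobb-Douglas, s_gold equals capital's share: s_gold = 0.47.
Maximizing c = f(k) − (n+δ)·k gives f'(k) = n+δ, i.e. 0.47·k^(0.47−1) = 0.07, so k_gold = (0.47/0.07)^(1/0.53) ≈ 36.3393.
y_gold = 36.3393^0.47 ≈ 5.4122; c_gold = (1−0.47)·y_gold ≈ 2.8685.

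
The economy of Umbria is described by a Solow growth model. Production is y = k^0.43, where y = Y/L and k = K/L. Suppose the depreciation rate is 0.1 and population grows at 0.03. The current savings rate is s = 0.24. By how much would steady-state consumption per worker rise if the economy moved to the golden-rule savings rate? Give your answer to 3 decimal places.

Δc ≈ 0.198

The effective depreciation rate is n + δ = 0.03 + 0.1 = 0.13.
Current steady state (s = 0.24): k* = (0.24/0.13)^(1/0.57) ≈ 2.9318, y* = 2.9318^0.43 ≈ 1.5881, c* = (1−0.24)·1.5881 ≈ 1.2069.
Golden rule sets MPK = n+δ: 0.43·k^(0.43−1) = 0.13, so k_gold = (0.43/0.13)^(1/0.57) ≈ 8.1554.
y_gold = 8.1554^0.43 ≈ 2.4656, c_gold = y_gold − 0.13·k_gold ≈ 1.4054.
Gain: Δc = 1.4054 − 1.2069 ≈ 0.1985.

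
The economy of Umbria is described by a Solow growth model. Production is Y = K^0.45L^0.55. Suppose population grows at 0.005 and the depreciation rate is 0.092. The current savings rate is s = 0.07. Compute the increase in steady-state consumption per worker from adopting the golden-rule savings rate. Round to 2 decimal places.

Δc ≈ 1.22

The effective depreciation rate is n + δ = 0.005 + 0.092 = 0.097.
Current steady state (s = 0.07): k* = (0.07/0.097)^(1/0.55) ≈ 0.5526, y* = 0.5526^0.45 ≈ 0.7657, c* = (1−0.07)·0.7657 ≈ 0.7121.
Golden rule sets MPK = n+δ: 0.45·k^(0.45−1) = 0.097, so k_gold = (0.45/0.097)^(1/0.55) ≈ 16.2821.
y_gold = 16.2821^0.45 ≈ 3.5097, c_gold = y_gold − 0.097·k_gold ≈ 1.9303.
Gain: Δc = 1.9303 − 0.7121 ≈ 1.2182.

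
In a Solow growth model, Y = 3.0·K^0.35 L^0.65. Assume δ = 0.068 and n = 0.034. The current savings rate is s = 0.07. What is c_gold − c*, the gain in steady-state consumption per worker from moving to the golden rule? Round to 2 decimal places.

Δc ≈ 2.73

n + δ = 0.034 + 0.068 = 0.102.
Current steady state (s = 0.07): k* = (0.07·3.0/0.102)^(1/0.65) ≈ 3.0373, y* = 3.0·3.0373^0.35 ≈ 4.4258, c* = (1−0.07)·4.4258 ≈ 4.1160.
At the golden rule the marginal product of capital equals n+δ: 0.35·3.0·k^(0.35−1) = 0.102. Solving, k_gold = (0.35·3.0/0.102)^(1/0.65) ≈ 36.1268.
y_gold = 3.0·36.1268^0.35 ≈ 10.5284, c_gold = y_gold − 0.102·k_gold ≈ 6.8434.
Gain: Δc = 6.8434 − 4.1160 ≈ 2.7274.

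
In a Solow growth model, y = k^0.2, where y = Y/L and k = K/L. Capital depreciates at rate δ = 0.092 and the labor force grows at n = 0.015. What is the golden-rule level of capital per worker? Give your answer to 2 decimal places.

n + δ = 0.015 + 0.092 = 0.107.
Setting f'(k) = n+δ gives 0.2·k^(0.2−1) = 0.107, hence k_gold = (0.2/0.107)^(1/0.8) ≈ 2.1855.

k_gold ≈ 2.19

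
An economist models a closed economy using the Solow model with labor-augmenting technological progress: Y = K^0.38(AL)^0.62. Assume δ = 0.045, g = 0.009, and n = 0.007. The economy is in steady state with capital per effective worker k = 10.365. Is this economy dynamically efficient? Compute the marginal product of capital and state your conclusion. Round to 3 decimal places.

n + g + δ = 0.007 + 0.009 + 0.045 = 0.061.
MPK = 0.38·k^(0.38−1) = 0.38·10.365^(-0.62) ≈ 0.0892.
MPK > 0.061, so the economy is dynamically efficient (under-saving).

dynamically efficient; MPK ≈ 0.089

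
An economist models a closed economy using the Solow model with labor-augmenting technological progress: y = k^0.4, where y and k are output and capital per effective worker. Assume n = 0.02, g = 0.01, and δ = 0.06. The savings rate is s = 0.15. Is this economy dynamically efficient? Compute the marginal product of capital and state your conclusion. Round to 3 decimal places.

Break-even investment rate: n + g + δ = 0.02 + 0.01 + 0.06 = 0.09.
Steady-state k*: s·k^0.4 = 0.09·k gives k* = (0.15/0.09)^(1/0.6) ≈ 2.3429.
MPK = 0.4·2.3429^(-0.6) ≈ 0.2400.
MPK > n+g+δ = 0.09, so the economy is dynamically efficient (under-saving).

dynamically efficient; MPK ≈ 0.240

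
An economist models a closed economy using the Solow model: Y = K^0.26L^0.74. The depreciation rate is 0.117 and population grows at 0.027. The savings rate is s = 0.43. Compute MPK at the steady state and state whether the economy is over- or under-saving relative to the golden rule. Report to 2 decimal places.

over-saving; MPK ≈ 0.09

Capital per worker breaks even when investment replaces (n + δ)·k; here n + δ = 0.144.
Steady-state k*: s·k^0.26 = 0.144·k gives k* = (0.43/0.144)^(1/0.74) ≈ 4.3857.
MPK = 0.26·4.3857^(-0.74) ≈ 0.0871.
MPK < n+δ = 0.144, so the economy is dynamically inefficient (over-saving).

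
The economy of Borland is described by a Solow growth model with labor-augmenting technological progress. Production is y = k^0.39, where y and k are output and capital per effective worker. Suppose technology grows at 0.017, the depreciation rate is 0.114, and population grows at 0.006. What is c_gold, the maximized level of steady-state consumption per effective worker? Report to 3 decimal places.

n + g + δ = 0.006 + 0.017 + 0.114 = 0.137.
At the golden rule the marginal product of capital equals n+g+δ: 0.39·k^(0.39−1) = 0.137. Solving, k_gold = (0.39/0.137)^(1/0.61) ≈ 5.5568.
y_gold = 5.5568^0.39 ≈ 1.9520.
c_gold = y_gold − (n+g+δ)·k_gold = 1.9520 − 0.137·5.5568 ≈ 1.1907.

c_gold ≈ 1.191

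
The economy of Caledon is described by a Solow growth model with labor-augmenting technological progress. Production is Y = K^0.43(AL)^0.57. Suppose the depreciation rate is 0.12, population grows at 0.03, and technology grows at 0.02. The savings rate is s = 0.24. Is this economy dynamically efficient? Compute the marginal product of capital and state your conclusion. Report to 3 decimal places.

Break-even investment rate: n + g + δ = 0.03 + 0.02 + 0.12 = 0.17.
Steady-state k*: s·k^0.43 = 0.17·k gives k* = (0.24/0.17)^(1/0.57) ≈ 1.8312.
MPK = 0.43·1.8312^(-0.57) ≈ 0.3046.
MPK > n+g+δ = 0.17, so the economy is dynamically efficient (under-saving).

dynamically efficient; MPK ≈ 0.305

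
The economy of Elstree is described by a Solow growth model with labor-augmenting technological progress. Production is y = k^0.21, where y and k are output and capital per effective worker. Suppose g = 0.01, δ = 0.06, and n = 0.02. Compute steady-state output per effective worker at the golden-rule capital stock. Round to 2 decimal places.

y_gold ≈ 1.25

The effective depreciation rate is n + g + δ = 0.02 + 0.01 + 0.06 = 0.09.
Golden rule sets MPK = n+g+δ: 0.21·k^(0.21−1) = 0.09, so k_gold = (0.21/0.09)^(1/0.79) ≈ 2.9228.
Output: y_gold = k_gold^0.21 = 2.9228^0.21 ≈ 1.2526.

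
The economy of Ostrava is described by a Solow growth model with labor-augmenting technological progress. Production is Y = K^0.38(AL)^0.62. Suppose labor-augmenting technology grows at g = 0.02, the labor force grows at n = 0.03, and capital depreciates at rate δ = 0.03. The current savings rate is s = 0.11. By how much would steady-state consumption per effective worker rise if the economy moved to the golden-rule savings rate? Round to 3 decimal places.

Break-even investment rate: n + g + δ = 0.03 + 0.02 + 0.03 = 0.08.
Current steady state (s = 0.11): k* = (0.11/0.08)^(1/0.62) ≈ 1.6714, y* = 1.6714^0.38 ≈ 1.2155, c* = (1−0.11)·1.2155 ≈ 1.0818.
Setting f'(k) = n+g+δ gives 0.38·k^(0.38−1) = 0.08, hence k_gold = (0.38/0.08)^(1/0.62) ≈ 12.3436.
y_gold = 12.3436^0.38 ≈ 2.5986, c_gold = y_gold − 0.08·k_gold ≈ 1.6112.
Gain: Δc = 1.6112 − 1.0818 ≈ 0.5293.

Δc ≈ 0.529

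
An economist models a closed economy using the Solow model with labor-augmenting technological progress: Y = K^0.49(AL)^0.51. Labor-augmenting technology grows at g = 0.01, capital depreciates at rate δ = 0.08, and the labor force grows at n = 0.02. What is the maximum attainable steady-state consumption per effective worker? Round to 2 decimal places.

n + g + δ = 0.02 + 0.01 + 0.08 = 0.11.
Golden rule sets MPK = n+g+δ: 0.49·k^(0.49−1) = 0.11, so k_gold = (0.49/0.11)^(1/0.51) ≈ 18.7139.
y_gold = 18.7139^0.49 ≈ 4.2011.
c_gold = y_gold − (n+g+δ)·k_gold = 4.2011 − 0.11·18.7139 ≈ 2.1425.

c_gold ≈ 2.14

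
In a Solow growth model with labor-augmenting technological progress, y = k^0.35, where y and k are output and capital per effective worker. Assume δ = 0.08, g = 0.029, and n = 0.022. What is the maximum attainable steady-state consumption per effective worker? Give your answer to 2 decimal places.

Break-even investment rate: n + g + δ = 0.022 + 0.029 + 0.08 = 0.131.
At the golden rule the marginal product of capital equals n+g+δ: 0.35·k^(0.35−1) = 0.131. Solving, k_gold = (0.35/0.131)^(1/0.65) ≈ 4.5353.
y_gold = 4.5353^0.35 ≈ 1.6975.
c_gold = y_gold − (n+g+δ)·k_gold = 1.6975 − 0.131·4.5353 ≈ 1.1034.

c_gold ≈ 1.10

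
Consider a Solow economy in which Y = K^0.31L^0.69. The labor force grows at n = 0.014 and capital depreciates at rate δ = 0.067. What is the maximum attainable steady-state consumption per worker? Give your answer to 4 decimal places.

Capital per worker breaks even when investment replaces (n + δ)·k; here n + δ = 0.081.
Setting f'(k) = n+δ gives 0.31·k^(0.31−1) = 0.081, hence k_gold = (0.31/0.081)^(1/0.69) ≈ 6.9944.
y_gold = 6.9944^0.31 ≈ 1.8276.
c_gold = y_gold − (n+δ)·k_gold = 1.8276 − 0.081·6.9944 ≈ 1.2610.

c_gold ≈ 1.2610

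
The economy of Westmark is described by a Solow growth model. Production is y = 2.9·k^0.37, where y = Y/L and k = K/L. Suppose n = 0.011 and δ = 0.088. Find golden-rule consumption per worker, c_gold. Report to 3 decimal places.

Capital per worker breaks even when investment replaces (n + δ)·k; here n + δ = 0.099.
Setting f'(k) = n+δ gives 0.37·2.9·k^(0.37−1) = 0.099, hence k_gold = (0.37·2.9/0.099)^(1/0.63) ≈ 43.9340.
y_gold = 2.9·43.9340^0.37 ≈ 11.7553.
c_gold = y_gold − (n+δ)·k_gold = 11.7553 − 0.099·43.9340 ≈ 7.4058.

c_gold ≈ 7.406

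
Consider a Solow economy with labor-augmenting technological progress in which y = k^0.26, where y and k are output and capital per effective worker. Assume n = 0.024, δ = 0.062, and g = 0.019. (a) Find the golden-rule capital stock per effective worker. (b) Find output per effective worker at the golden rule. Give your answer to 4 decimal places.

Break-even investment rate: n + g + δ = 0.024 + 0.019 + 0.062 = 0.105.
At the golden rule the marginal product of capital equals n+g+δ: 0.26·k^(0.26−1) = 0.105. Solving, k_gold = (0.26/0.105)^(1/0.74) ≈ 3.4052.
y_gold = 3.4052^0.26 ≈ 1.3752.

(a) k_gold ≈ 3.4052; (b) y_gold ≈ 1.3752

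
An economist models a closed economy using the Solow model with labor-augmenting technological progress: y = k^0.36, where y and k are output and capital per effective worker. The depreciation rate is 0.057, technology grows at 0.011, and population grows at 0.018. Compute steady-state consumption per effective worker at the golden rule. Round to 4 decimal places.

c_gold ≈ 1.4320

Break-even investment rate: n + g + δ = 0.018 + 0.011 + 0.057 = 0.086.
Maximizing c = f(k) − (n+g+δ)·k gives f'(k) = n+g+δ, i.e. 0.36·k^(0.36−1) = 0.086, so k_gold = (0.36/0.086)^(1/0.64) ≈ 9.3663.
y_gold = 9.3663^0.36 ≈ 2.2375.
c_gold = y_gold − (n+g+δ)·k_gold = 2.2375 − 0.086·9.3663 ≈ 1.4320.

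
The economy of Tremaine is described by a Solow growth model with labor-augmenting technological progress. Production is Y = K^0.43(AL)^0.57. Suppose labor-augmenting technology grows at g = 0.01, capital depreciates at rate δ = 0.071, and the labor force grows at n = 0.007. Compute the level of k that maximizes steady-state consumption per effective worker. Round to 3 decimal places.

k_gold ≈ 16.171

Break-even investment rate: n + g + δ = 0.007 + 0.01 + 0.071 = 0.088.
Maximizing c = f(k) − (n+g+δ)·k gives f'(k) = n+g+δ, i.e. 0.43·k^(0.43−1) = 0.088, so k_gold = (0.43/0.088)^(1/0.57) ≈ 16.1714.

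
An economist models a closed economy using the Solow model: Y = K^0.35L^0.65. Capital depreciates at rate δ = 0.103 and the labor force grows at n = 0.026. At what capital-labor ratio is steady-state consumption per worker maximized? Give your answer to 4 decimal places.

k_gold ≈ 4.6440

Break-even investment rate: n + δ = 0.026 + 0.103 = 0.129.
Setting f'(k) = n+δ gives 0.35·k^(0.35−1) = 0.129, hence k_gold = (0.35/0.129)^(1/0.65) ≈ 4.6440.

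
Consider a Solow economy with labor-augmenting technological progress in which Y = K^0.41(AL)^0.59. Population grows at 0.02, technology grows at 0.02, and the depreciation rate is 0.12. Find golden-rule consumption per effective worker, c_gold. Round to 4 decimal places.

c_gold ≈ 1.1346

The effective depreciation rate is n + g + δ = 0.02 + 0.02 + 0.12 = 0.16.
Setting f'(k) = n+g+δ gives 0.41·k^(0.41−1) = 0.16, hence k_gold = (0.41/0.16)^(1/0.59) ≈ 4.9278.
y_gold = 4.9278^0.41 ≈ 1.9230.
c_gold = y_gold − (n+g+δ)·k_gold = 1.9230 − 0.16·4.9278 ≈ 1.1346.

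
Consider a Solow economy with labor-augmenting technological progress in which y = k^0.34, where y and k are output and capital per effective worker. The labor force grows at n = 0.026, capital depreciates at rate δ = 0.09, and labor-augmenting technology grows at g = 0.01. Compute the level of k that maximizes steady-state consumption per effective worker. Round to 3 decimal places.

k_gold ≈ 4.500

The effective depreciation rate is n + g + δ = 0.026 + 0.01 + 0.09 = 0.126.
Setting f'(k) = n+g+δ gives 0.34·k^(0.34−1) = 0.126, hence k_gold = (0.34/0.126)^(1/0.66) ≈ 4.4998.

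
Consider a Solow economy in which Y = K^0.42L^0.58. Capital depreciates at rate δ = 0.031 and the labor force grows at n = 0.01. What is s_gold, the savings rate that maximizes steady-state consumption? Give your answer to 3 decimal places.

s_gold = 0.420

The effective depreciation rate is n + δ = 0.01 + 0.031 = 0.041.
At the golden rule MPK = n+δ, and in any Cobb-Douglas steady state s = (n+δ)·k/y = MPK·k/y = capital's share 0.42.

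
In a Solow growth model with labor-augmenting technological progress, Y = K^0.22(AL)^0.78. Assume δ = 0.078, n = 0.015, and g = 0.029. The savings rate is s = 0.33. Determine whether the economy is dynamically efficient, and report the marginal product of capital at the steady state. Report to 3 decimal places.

Capital per effective worker breaks even when investment replaces (n + g + δ)·k; here n + g + δ = 0.122.
Steady-state k*: s·k^0.22 = 0.122·k gives k* = (0.33/0.122)^(1/0.78) ≈ 3.5813.
MPK = 0.22·3.5813^(-0.78) ≈ 0.0813.
MPK < n+g+δ = 0.122, so the economy is dynamically inefficient (over-saving).

dynamically inefficient; MPK ≈ 0.081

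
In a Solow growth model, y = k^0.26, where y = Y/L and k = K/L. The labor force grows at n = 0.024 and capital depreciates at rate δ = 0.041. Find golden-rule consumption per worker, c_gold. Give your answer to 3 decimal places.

The effective depreciation rate is n + δ = 0.024 + 0.041 = 0.065.
At the golden rule the marginal product of capital equals n+δ: 0.26·k^(0.26−1) = 0.065. Solving, k_gold = (0.26/0.065)^(1/0.74) ≈ 6.5102.
y_gold = 6.5102^0.26 ≈ 1.6276.
c_gold = y_gold − (n+δ)·k_gold = 1.6276 − 0.065·6.5102 ≈ 1.2044.

c_gold ≈ 1.204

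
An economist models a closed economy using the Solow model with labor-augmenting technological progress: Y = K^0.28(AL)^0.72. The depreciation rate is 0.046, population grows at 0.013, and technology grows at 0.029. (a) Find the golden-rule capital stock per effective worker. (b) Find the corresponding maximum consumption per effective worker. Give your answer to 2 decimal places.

(a) k_gold ≈ 4.99; (b) c_gold ≈ 1.13

Break-even investment rate: n + g + δ = 0.013 + 0.029 + 0.046 = 0.088.
At the golden rule the marginal product of capital equals n+g+δ: 0.28·k^(0.28−1) = 0.088. Solving, k_gold = (0.28/0.088)^(1/0.72) ≈ 4.9907.
y_gold = 4.9907^0.28 ≈ 1.5685; c_gold = y_gold − 0.088·k_gold ≈ 1.1293.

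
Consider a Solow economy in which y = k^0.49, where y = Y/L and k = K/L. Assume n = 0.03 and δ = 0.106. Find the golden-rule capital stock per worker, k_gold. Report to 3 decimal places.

n + δ = 0.03 + 0.106 = 0.136.
Setting f'(k) = n+δ gives 0.49·k^(0.49−1) = 0.136, hence k_gold = (0.49/0.136)^(1/0.51) ≈ 12.3448.

k_gold ≈ 12.345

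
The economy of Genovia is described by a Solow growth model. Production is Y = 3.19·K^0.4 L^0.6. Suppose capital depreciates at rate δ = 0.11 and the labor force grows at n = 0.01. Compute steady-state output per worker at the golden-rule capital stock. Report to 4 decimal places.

Break-even investment rate: n + δ = 0.01 + 0.11 = 0.12.
Golden rule sets MPK = n+δ: 0.4·3.19·k^(0.4−1) = 0.12, so k_gold = (0.4·3.19/0.12)^(1/0.6) ≈ 51.4181.
Output: y_gold = 3.19·k_gold^0.4 = 3.19·51.4181^0.4 ≈ 15.4254.

y_gold ≈ 15.4254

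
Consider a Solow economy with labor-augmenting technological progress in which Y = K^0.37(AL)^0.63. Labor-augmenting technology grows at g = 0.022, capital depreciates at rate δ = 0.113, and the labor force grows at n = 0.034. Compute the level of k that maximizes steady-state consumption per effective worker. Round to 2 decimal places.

Capital per effective worker breaks even when investment replaces (n + g + δ)·k; here n + g + δ = 0.169.
At the golden rule the marginal product of capital equals n+g+δ: 0.37·k^(0.37−1) = 0.169. Solving, k_gold = (0.37/0.169)^(1/0.63) ≈ 3.4688.

k_gold ≈ 3.47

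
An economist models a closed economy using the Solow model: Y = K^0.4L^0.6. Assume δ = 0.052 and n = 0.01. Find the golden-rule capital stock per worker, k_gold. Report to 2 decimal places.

Capital per worker breaks even when investment replaces (n + δ)·k; here n + δ = 0.062.
Golden rule sets MPK = n+δ: 0.4·k^(0.4−1) = 0.062, so k_gold = (0.4/0.062)^(1/0.6) ≈ 22.3587.

k_gold ≈ 22.36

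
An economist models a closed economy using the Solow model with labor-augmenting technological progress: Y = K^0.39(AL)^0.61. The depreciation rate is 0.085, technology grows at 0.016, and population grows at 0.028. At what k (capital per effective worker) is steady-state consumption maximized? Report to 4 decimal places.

The effective depreciation rate is n + g + δ = 0.028 + 0.016 + 0.085 = 0.129.
Golden rule sets MPK = n+g+δ: 0.39·k^(0.39−1) = 0.129, so k_gold = (0.39/0.129)^(1/0.61) ≈ 6.1329.

k_gold ≈ 6.1329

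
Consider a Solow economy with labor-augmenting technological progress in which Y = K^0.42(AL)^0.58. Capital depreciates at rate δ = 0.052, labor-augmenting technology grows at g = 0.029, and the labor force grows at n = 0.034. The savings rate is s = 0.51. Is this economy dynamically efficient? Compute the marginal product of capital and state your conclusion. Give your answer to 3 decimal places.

dynamically inefficient; MPK ≈ 0.095

Break-even investment rate: n + g + δ = 0.034 + 0.029 + 0.052 = 0.115.
Steady-state k*: s·k^0.42 = 0.115·k gives k* = (0.51/0.115)^(1/0.58) ≈ 13.0406.
MPK = 0.42·13.0406^(-0.58) ≈ 0.0947.
MPK < n+g+δ = 0.115, so the economy is dynamically inefficient (over-saving).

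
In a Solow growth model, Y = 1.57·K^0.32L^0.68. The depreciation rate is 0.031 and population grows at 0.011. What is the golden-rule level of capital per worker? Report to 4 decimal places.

The effective depreciation rate is n + δ = 0.011 + 0.031 = 0.042.
Setting f'(k) = n+δ gives 0.32·1.57·k^(0.32−1) = 0.042, hence k_gold = (0.32·1.57/0.042)^(1/0.68) ≈ 38.4592.

k_gold ≈ 38.4592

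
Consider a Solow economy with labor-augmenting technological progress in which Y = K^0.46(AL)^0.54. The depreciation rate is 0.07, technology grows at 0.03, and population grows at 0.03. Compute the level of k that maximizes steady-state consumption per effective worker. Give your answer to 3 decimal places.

Break-even investment rate: n + g + δ = 0.03 + 0.03 + 0.07 = 0.13.
At the golden rule the marginal product of capital equals n+g+δ: 0.46·k^(0.46−1) = 0.13. Solving, k_gold = (0.46/0.13)^(1/0.54) ≈ 10.3830.

k_gold ≈ 10.383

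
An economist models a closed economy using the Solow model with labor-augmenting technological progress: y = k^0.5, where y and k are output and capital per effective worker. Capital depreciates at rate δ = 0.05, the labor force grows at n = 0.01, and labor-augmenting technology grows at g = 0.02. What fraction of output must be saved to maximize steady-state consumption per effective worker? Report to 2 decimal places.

s_gold = 0.50

n + g + δ = 0.01 + 0.02 + 0.05 = 0.08.
At the golden rule MPK = n+g+δ, and in any Cobb-Douglas steady state s = (n+g+δ)·k/y = MPK·k/y = capital's share 0.5.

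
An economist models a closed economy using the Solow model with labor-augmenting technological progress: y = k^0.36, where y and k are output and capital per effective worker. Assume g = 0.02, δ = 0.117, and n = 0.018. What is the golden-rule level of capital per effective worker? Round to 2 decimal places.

k_gold ≈ 3.73

The effective depreciation rate is n + g + δ = 0.018 + 0.02 + 0.117 = 0.155.
Maximizing c = f(k) − (n+g+δ)·k gives f'(k) = n+g+δ, i.e. 0.36·k^(0.36−1) = 0.155, so k_gold = (0.36/0.155)^(1/0.64) ≈ 3.7310.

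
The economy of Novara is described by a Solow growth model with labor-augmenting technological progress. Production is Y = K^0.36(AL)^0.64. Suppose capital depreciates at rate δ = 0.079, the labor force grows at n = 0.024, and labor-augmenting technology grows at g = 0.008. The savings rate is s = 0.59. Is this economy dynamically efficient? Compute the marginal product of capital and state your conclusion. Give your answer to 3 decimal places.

dynamically inefficient; MPK ≈ 0.068

n + g + δ = 0.024 + 0.008 + 0.079 = 0.111.
Steady-state k*: s·k^0.36 = 0.111·k gives k* = (0.59/0.111)^(1/0.64) ≈ 13.6031.
MPK = 0.36·13.6031^(-0.64) ≈ 0.0677.
MPK < n+g+δ = 0.111, so the economy is dynamically inefficient (over-saving).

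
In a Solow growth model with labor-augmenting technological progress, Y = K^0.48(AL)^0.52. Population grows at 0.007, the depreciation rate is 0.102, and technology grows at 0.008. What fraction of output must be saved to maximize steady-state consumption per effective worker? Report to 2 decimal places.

Break-even investment rate: n + g + δ = 0.007 + 0.008 + 0.102 = 0.117.
At the golden rule MPK = n+g+δ, and in any Cobb-Douglas steady state s = (n+g+δ)·k/y = MPK·k/y = capital's share 0.48.

s_gold = 0.48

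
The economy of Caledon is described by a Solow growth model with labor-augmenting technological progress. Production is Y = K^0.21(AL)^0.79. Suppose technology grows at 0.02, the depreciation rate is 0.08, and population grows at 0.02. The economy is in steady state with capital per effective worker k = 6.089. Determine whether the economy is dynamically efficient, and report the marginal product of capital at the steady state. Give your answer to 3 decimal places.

dynamically inefficient; MPK ≈ 0.050

The effective depreciation rate is n + g + δ = 0.02 + 0.02 + 0.08 = 0.12.
MPK = 0.21·k^(0.21−1) = 0.21·6.089^(-0.79) ≈ 0.0504.
MPK < 0.12, so the economy is dynamically inefficient (over-saving).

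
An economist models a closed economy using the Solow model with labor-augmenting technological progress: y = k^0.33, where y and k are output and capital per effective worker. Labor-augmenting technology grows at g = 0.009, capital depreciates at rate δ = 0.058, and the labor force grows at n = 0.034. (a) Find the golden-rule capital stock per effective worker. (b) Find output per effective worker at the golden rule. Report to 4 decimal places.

(a) k_gold ≈ 5.8540; (b) y_gold ≈ 1.7917

Break-even investment rate: n + g + δ = 0.034 + 0.009 + 0.058 = 0.101.
Maximizing c = f(k) − (n+g+δ)·k gives f'(k) = n+g+δ, i.e. 0.33·k^(0.33−1) = 0.101, so k_gold = (0.33/0.101)^(1/0.67) ≈ 5.8540.
y_gold = 5.8540^0.33 ≈ 1.7917.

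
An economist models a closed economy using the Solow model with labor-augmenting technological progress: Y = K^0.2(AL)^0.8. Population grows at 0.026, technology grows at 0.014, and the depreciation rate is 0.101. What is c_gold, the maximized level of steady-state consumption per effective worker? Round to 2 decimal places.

c_gold ≈ 0.87

Capital per effective worker breaks even when investment replaces (n + g + δ)·k; here n + g + δ = 0.141.
Golden rule sets MPK = n+g+δ: 0.2·k^(0.2−1) = 0.141, so k_gold = (0.2/0.141)^(1/0.8) ≈ 1.5480.
y_gold = 1.5480^0.2 ≈ 1.0913.
c_gold = y_gold − (n+g+δ)·k_gold = 1.0913 − 0.141·1.5480 ≈ 0.8731.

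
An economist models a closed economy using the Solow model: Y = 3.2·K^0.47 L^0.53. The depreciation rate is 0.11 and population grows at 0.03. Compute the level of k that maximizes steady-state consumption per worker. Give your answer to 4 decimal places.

n + δ = 0.03 + 0.11 = 0.14.
At the golden rule the marginal product of capital equals n+δ: 0.47·3.2·k^(0.47−1) = 0.14. Solving, k_gold = (0.47·3.2/0.14)^(1/0.53) ≈ 88.2082.

k_gold ≈ 88.2082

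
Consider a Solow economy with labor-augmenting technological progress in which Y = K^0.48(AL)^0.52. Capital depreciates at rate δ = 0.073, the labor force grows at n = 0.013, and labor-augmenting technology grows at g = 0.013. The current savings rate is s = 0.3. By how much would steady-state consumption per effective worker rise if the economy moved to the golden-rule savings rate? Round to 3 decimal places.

Break-even investment rate: n + g + δ = 0.013 + 0.013 + 0.073 = 0.099.
Current steady state (s = 0.3): k* = (0.3/0.099)^(1/0.52) ≈ 8.4321, y* = 8.4321^0.48 ≈ 2.7826, c* = (1−0.3)·2.7826 ≈ 1.9478.
Golden rule sets MPK = n+g+δ: 0.48·k^(0.48−1) = 0.099, so k_gold = (0.48/0.099)^(1/0.52) ≈ 20.8196.
y_gold = 20.8196^0.48 ≈ 4.2941, c_gold = y_gold − 0.099·k_gold ≈ 2.2329.
Gain: Δc = 2.2329 − 1.9478 ≈ 0.2851.

Δc ≈ 0.285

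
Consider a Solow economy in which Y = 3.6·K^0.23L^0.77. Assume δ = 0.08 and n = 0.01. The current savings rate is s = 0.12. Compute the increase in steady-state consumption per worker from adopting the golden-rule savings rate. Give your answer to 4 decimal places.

The effective depreciation rate is n + δ = 0.01 + 0.08 = 0.09.
Current steady state (s = 0.12): k* = (0.12·3.6/0.09)^(1/0.77) ≈ 7.6688, y* = 3.6·7.6688^0.23 ≈ 5.7516, c* = (1−0.12)·5.7516 ≈ 5.0614.
Setting f'(k) = n+δ gives 0.23·3.6·k^(0.23−1) = 0.09, hence k_gold = (0.23·3.6/0.09)^(1/0.77) ≈ 17.8514.
y_gold = 3.6·17.8514^0.23 ≈ 6.9853, c_gold = y_gold − 0.09·k_gold ≈ 5.3787.
Gain: Δc = 5.3787 − 5.0614 ≈ 0.3173.

Δc ≈ 0.3173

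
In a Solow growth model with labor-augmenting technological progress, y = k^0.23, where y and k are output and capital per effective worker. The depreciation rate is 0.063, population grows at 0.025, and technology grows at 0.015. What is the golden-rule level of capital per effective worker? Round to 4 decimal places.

k_gold ≈ 2.8386

The effective depreciation rate is n + g + δ = 0.025 + 0.015 + 0.063 = 0.103.
Golden rule sets MPK = n+g+δ: 0.23·k^(0.23−1) = 0.103, so k_gold = (0.23/0.103)^(1/0.77) ≈ 2.8386.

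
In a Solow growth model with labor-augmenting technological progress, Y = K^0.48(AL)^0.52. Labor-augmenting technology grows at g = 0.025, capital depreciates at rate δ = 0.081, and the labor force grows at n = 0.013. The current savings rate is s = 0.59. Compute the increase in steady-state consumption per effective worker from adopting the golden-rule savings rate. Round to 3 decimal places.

Δc ≈ 0.087

Capital per effective worker breaks even when investment replaces (n + g + δ)·k; here n + g + δ = 0.119.
Current steady state (s = 0.59): k* = (0.59/0.119)^(1/0.52) ≈ 21.7333, y* = 21.7333^0.48 ≈ 4.3835, c* = (1−0.59)·4.3835 ≈ 1.7972.
At the golden rule the marginal product of capital equals n+g+δ: 0.48·k^(0.48−1) = 0.119. Solving, k_gold = (0.48/0.119)^(1/0.52) ≈ 14.6149.
y_gold = 14.6149^0.48 ≈ 3.6233, c_gold = y_gold − 0.119·k_gold ≈ 1.8841.
Gain: Δc = 1.8841 − 1.7972 ≈ 0.0869.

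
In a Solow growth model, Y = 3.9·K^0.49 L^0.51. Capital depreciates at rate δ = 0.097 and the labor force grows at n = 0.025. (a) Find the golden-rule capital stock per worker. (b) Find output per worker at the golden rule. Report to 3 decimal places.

Break-even investment rate: n + δ = 0.025 + 0.097 = 0.122.
Setting f'(k) = n+δ gives 0.49·3.9·k^(0.49−1) = 0.122, hence k_gold = (0.49·3.9/0.122)^(1/0.51) ≈ 220.2637.
y_gold = 3.9·220.2637^0.49 ≈ 54.8412.

(a) k_gold ≈ 220.264; (b) y_gold ≈ 54.841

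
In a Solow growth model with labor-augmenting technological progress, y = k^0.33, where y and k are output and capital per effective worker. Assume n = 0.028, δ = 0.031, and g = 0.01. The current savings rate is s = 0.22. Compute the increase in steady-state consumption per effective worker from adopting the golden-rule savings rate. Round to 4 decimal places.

Δc ≈ 0.0674

Capital per effective worker breaks even when investment replaces (n + g + δ)·k; here n + g + δ = 0.069.
Current steady state (s = 0.22): k* = (0.22/0.069)^(1/0.67) ≈ 5.6442, y* = 5.6442^0.33 ≈ 1.7702, c* = (1−0.22)·1.7702 ≈ 1.3808.
Setting f'(k) = n+g+δ gives 0.33·k^(0.33−1) = 0.069, hence k_gold = (0.33/0.069)^(1/0.67) ≈ 10.3377.
y_gold = 10.3377^0.33 ≈ 2.1615, c_gold = y_gold − 0.069·k_gold ≈ 1.4482.
Gain: Δc = 1.4482 − 1.3808 ≈ 0.0674.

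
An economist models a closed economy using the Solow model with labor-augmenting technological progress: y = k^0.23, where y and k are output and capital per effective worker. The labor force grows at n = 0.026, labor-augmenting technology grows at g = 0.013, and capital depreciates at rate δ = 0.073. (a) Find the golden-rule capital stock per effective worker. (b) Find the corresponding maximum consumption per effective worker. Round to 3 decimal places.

Break-even investment rate: n + g + δ = 0.026 + 0.013 + 0.073 = 0.112.
Maximizing c = f(k) − (n+g+δ)·k gives f'(k) = n+g+δ, i.e. 0.23·k^(0.23−1) = 0.112, so k_gold = (0.23/0.112)^(1/0.77) ≈ 2.5460.
y_gold = 2.5460^0.23 ≈ 1.2398; c_gold = y_gold − 0.112·k_gold ≈ 0.9546.

(a) k_gold ≈ 2.546; (b) c_gold ≈ 0.955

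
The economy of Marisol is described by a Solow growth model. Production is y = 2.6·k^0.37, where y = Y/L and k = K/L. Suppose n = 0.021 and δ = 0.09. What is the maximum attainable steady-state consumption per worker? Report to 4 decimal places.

Break-even investment rate: n + δ = 0.021 + 0.09 = 0.111.
At the golden rule the marginal product of capital equals n+δ: 0.37·2.6·k^(0.37−1) = 0.111. Solving, k_gold = (0.37·2.6/0.111)^(1/0.63) ≈ 30.8073.
y_gold = 2.6·30.8073^0.37 ≈ 9.2422.
c_gold = y_gold − (n+δ)·k_gold = 9.2422 − 0.111·30.8073 ≈ 5.8226.

c_gold ≈ 5.8226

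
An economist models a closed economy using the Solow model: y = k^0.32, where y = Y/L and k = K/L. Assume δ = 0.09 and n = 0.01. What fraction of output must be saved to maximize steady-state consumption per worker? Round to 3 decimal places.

Break-even investment rate: n + δ = 0.01 + 0.09 = 0.1.
At the golden rule MPK = n+δ, and in any Cobb-Douglas steady state s = (n+δ)·k/y = MPK·k/y = capital's share 0.32.

s_gold = 0.320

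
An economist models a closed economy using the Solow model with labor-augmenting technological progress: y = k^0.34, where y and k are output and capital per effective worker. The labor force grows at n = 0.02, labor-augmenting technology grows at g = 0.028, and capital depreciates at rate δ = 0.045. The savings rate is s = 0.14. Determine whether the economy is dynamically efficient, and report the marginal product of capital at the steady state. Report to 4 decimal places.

dynamically efficient; MPK ≈ 0.2259

Break-even investment rate: n + g + δ = 0.02 + 0.028 + 0.045 = 0.093.
Steady-state k*: s·k^0.34 = 0.093·k gives k* = (0.14/0.093)^(1/0.66) ≈ 1.8585.
MPK = 0.34·1.8585^(-0.66) ≈ 0.2259.
MPK > n+g+δ = 0.093, so the economy is dynamically efficient (under-saving).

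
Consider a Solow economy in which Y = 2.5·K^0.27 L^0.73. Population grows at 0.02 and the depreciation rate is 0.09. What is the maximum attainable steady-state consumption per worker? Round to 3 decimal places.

The effective depreciation rate is n + δ = 0.02 + 0.09 = 0.11.
Setting f'(k) = n+δ gives 0.27·2.5·k^(0.27−1) = 0.11, hence k_gold = (0.27·2.5/0.11)^(1/0.73) ≈ 12.0041.
y_gold = 2.5·12.0041^0.27 ≈ 4.8906.
c_gold = y_gold − (n+δ)·k_gold = 4.8906 − 0.11·12.0041 ≈ 3.5701.

c_gold ≈ 3.570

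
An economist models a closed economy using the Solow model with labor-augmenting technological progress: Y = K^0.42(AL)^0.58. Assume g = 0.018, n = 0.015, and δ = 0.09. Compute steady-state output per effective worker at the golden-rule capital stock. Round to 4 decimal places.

y_gold ≈ 2.4334

Capital per effective worker breaks even when investment replaces (n + g + δ)·k; here n + g + δ = 0.123.
At the golden rule the marginal product of capital equals n+g+δ: 0.42·k^(0.42−1) = 0.123. Solving, k_gold = (0.42/0.123)^(1/0.58) ≈ 8.3092.
Output: y_gold = k_gold^0.42 = 8.3092^0.42 ≈ 2.4334.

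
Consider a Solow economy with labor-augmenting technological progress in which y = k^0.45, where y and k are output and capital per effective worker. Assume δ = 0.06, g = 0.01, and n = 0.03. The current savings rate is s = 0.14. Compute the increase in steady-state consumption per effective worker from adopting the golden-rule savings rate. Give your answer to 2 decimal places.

n + g + δ = 0.03 + 0.01 + 0.06 = 0.1.
Current steady state (s = 0.14): k* = (0.14/0.1)^(1/0.55) ≈ 1.8437, y* = 1.8437^0.45 ≈ 1.3169, c* = (1−0.14)·1.3169 ≈ 1.1326.
Maximizing c = f(k) − (n+g+δ)·k gives f'(k) = n+g+δ, i.e. 0.45·k^(0.45−1) = 0.1, so k_gold = (0.45/0.1)^(1/0.55) ≈ 15.4049.
y_gold = 15.4049^0.45 ≈ 3.4233, c_gold = y_gold − 0.1·k_gold ≈ 1.8828.
Gain: Δc = 1.8828 − 1.1326 ≈ 0.7503.

Δc ≈ 0.75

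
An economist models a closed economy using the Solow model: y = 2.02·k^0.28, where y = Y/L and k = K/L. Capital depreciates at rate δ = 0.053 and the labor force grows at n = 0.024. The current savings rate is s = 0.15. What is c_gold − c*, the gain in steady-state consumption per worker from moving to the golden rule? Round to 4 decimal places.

Break-even investment rate: n + δ = 0.024 + 0.053 = 0.077.
Current steady state (s = 0.15): k* = (0.15·2.02/0.077)^(1/0.72) ≈ 6.7038, y* = 2.02·6.7038^0.28 ≈ 3.4413, c* = (1−0.15)·3.4413 ≈ 2.9251.
Golden rule sets MPK = n+δ: 0.28·2.02·k^(0.28−1) = 0.077, so k_gold = (0.28·2.02/0.077)^(1/0.72) ≈ 15.9516.
y_gold = 2.02·15.9516^0.28 ≈ 4.3867, c_gold = y_gold − 0.077·k_gold ≈ 3.1584.
Gain: Δc = 3.1584 − 2.9251 ≈ 0.2333.

Δc ≈ 0.2333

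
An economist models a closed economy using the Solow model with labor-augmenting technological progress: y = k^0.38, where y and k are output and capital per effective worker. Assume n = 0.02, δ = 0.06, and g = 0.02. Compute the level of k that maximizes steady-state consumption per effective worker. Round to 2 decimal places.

Capital per effective worker breaks even when investment replaces (n + g + δ)·k; here n + g + δ = 0.1.
Golden rule sets MPK = n+g+δ: 0.38·k^(0.38−1) = 0.1, so k_gold = (0.38/0.1)^(1/0.62) ≈ 8.6126.

k_gold ≈ 8.61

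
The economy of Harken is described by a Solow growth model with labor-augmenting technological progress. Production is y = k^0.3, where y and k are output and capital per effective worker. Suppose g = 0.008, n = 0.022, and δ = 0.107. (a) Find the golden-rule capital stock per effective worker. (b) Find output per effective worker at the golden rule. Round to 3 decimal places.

(a) k_gold ≈ 3.064; (b) y_gold ≈ 1.399

Capital per effective worker breaks even when investment replaces (n + g + δ)·k; here n + g + δ = 0.137.
Golden rule sets MPK = n+g+δ: 0.3·k^(0.3−1) = 0.137, so k_gold = (0.3/0.137)^(1/0.7) ≈ 3.0640.
y_gold = 3.0640^0.3 ≈ 1.3992.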